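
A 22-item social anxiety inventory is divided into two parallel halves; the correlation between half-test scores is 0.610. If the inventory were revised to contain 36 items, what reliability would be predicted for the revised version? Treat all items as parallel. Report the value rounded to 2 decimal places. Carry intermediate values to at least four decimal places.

0.84

Spearman-Brown correction (n = 2): r_full = 2·0.610/(1 + 0.610) = 0.7578
Then adjust to 36 items: n = 36/22 = 1.6364
r_new = n·r_full / (1 + (n − 1)·r_full) = 1.2401 / 1.4823 ≈ 0.8366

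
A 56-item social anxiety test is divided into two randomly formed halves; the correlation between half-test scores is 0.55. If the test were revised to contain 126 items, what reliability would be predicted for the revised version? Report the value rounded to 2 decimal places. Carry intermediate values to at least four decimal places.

Spearman-Brown correction (n = 2): r_full = 2·0.55/(1 + 0.55) = 0.7097
Length factor from 56 to 126 items: n = 126/56 = 2.2500
r_new = n·r_full / (1 + (n − 1)·r_full) = 1.5968 / 1.8871 ≈ 0.8462

0.85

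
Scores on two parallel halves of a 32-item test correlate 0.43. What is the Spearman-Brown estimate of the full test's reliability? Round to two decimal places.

r_full = 2r_hh / (1 + r_hh) = 2 × 0.43 / (1 + 0.43)
r_full = 0.8600 / 1.4300 ≈ 0.6014

0.60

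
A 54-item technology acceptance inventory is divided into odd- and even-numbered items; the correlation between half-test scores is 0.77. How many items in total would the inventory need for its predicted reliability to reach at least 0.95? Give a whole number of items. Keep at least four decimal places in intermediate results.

Corrected full-test reliability: r_full = 2 × 0.77 / (1 + 0.77) ≈ 0.8701
Solve Spearman-Brown for n: n = 0.95(1 − 0.8701) / [0.8701(1 − 0.95)] = 2.8366
Required items = 2.8366 × 54 = 153.18, so 154 items.

154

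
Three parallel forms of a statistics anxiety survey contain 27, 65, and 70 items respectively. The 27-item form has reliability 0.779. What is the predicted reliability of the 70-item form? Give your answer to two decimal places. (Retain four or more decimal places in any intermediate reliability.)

The 65-item form is not needed; work directly from the 27-item form with n = 70/27 = 2.5926.
r_{70} = n·r / (1 + (n − 1)·r) = 2.0196 / 2.2406 ≈ 0.9014

0.90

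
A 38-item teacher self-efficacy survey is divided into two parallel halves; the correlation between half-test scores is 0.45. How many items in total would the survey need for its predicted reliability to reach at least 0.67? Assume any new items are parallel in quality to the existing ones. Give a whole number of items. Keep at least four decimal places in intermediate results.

r_full = 2(0.45)/(1 + 0.45) = 0.6207
Solve Spearman-Brown for n: n = 0.67(1 − 0.6207) / [0.6207(1 − 0.67)] = 1.2407
Items = 1.2407 × 38 ≈ 47.15 → 48

48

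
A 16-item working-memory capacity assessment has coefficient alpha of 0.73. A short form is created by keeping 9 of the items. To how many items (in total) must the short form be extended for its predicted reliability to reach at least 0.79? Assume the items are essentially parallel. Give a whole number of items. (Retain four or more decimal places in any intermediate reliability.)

23

Short-form reliability: n = 9/16 = 0.5625; r_9 = n·r/(1+(n−1)r) ≈ 0.6033
Length factor from the short form to reach 0.79: n' = 0.79(1 − 0.6033) / [0.6033(1 − 0.79)] ≈ 2.4736
Items = 2.4736 × 9 ≈ 22.26 → 23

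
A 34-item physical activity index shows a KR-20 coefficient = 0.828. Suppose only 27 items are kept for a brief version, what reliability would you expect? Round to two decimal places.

The new length is 27/34 = 0.7941 times the old.
Spearman-Brown: r_new = n·r / (1 + (n − 1)·r)
r_new = 0.7941·0.828 / [1 + (0.7941 − 1)·0.828]
     = 0.6575 / 0.8295 = 0.7926

0.79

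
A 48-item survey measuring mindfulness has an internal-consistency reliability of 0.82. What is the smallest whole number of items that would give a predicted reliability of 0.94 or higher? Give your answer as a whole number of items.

n = 0.94(1 − 0.82) / [0.82(1 − 0.94)]
  = 0.1692 / 0.0492 = 3.4390
3.4390 × 48 = 165.07 → 166 items

166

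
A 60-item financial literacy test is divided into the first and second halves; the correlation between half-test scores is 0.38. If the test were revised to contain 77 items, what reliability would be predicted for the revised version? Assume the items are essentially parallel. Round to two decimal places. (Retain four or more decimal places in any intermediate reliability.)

First correct the split-half correlation to full-test reliability: r_full = 2 × 0.38 / (1 + 0.38) ≈ 0.5507
Length factor from 60 to 77 items: n = 77/60 = 1.2833
r_new = n·r_full / (1 + (n − 1)·r_full) = 0.7067 / 1.1560 ≈ 0.6113

0.61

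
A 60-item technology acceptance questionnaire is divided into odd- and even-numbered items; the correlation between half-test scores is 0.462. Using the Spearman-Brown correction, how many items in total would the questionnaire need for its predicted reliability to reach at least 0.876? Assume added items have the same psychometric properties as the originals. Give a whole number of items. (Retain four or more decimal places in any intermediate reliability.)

247

r_full = 2(0.462)/(1 + 0.462) = 0.6320
Solve Spearman-Brown for n: n = 0.876(1 − 0.6320) / [0.6320(1 − 0.876)] = 4.1135
Items = 4.1135 × 60 ≈ 246.81 → 247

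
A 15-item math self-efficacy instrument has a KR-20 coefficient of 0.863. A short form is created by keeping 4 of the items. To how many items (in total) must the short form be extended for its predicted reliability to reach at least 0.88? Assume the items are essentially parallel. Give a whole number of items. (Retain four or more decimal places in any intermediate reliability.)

18

Short-form reliability: n = 4/15 = 0.2667; r_4 = n·r/(1+(n−1)r) ≈ 0.6269
Then solve for n' with r_old = 0.6269, r_target = 0.88: n' = 0.88(1 − 0.6269)/[0.6269(1 − 0.88)] = 4.3644
Total items = 4.3644 × 4 = 17.46, rounded up to 18.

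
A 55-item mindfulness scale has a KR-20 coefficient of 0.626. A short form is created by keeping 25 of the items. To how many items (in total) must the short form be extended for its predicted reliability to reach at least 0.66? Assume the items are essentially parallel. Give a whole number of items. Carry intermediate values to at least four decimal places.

64

Short-form reliability: n = 25/55 = 0.4545; r_25 = n·r/(1+(n−1)r) ≈ 0.4321
Length factor from the short form to reach 0.66: n' = 0.66(1 − 0.4321) / [0.4321(1 − 0.66)] ≈ 2.5512
Total items = 2.5512 × 25 = 63.78, rounded up to 64.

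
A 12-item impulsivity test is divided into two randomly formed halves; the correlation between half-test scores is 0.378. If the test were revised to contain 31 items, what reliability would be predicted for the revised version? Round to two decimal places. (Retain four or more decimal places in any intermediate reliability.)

0.76

Spearman-Brown correction (n = 2): r_full = 2·0.378/(1 + 0.378) = 0.5486
Then adjust to 31 items: n = 31/12 = 2.5833
r_new = n·r_full / (1 + (n − 1)·r_full) = 1.4172 / 1.8686 ≈ 0.7584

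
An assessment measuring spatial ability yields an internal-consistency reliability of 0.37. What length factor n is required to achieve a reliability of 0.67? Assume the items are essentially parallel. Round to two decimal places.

3.46

Spearman-Brown solved for the length factor n:
n = r_target (1 − r_old) / [ r_old (1 − r_target) ]
n = [0.67 × 0.63] / [0.37 × 0.33]
  = 0.4221 / 0.1221 = 3.4570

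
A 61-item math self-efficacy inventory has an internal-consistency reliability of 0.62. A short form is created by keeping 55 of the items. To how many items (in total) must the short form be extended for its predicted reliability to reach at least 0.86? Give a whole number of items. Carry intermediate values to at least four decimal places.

230

First, r for the 55-item form: n = 55/61 = 0.9016, so r_55 = 0.9016·0.62/(1 + (0.9016 − 1)·0.62) = 0.5953
Length factor from the short form to reach 0.86: n' = 0.86(1 − 0.5953) / [0.5953(1 − 0.86)] ≈ 4.1761
Total items = 4.1761 × 55 = 229.69, rounded up to 230.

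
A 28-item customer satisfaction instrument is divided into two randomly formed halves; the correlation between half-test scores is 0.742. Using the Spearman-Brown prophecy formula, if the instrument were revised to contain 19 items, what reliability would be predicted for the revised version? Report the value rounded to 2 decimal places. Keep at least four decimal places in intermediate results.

0.80

Full-test reliability from the split-half r: r_full = 2(0.742)/(1 + 0.742) = 0.8519
Length factor from 28 to 19 items: n = 19/28 = 0.6786
r_new = n·r_full / (1 + (n − 1)·r_full) = 0.5781 / 0.7262 ≈ 0.7961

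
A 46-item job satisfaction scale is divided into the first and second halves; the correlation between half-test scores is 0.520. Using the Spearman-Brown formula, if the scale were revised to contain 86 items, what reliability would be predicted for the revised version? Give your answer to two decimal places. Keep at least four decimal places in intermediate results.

0.80

First correct the split-half correlation to full-test reliability: r_full = 2 × 0.520 / (1 + 0.520) ≈ 0.6842
Then adjust to 86 items: n = 86/46 = 1.8696
r_new = n·r_full / (1 + (n − 1)·r_full) = 1.2792 / 1.5950 ≈ 0.8020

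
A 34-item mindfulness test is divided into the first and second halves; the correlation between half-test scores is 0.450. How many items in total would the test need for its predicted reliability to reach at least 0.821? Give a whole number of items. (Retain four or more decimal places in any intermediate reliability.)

r_full = 2(0.450)/(1 + 0.450) = 0.6207
Solve Spearman-Brown for n: n = 0.821(1 − 0.6207) / [0.6207(1 − 0.821)] = 2.8028
Required items = 2.8028 × 34 = 95.30, so 96 items.

96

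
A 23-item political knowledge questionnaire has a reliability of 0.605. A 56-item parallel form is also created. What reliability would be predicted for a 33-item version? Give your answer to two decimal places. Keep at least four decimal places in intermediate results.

The 56-item form is not needed; work directly from the 23-item form with n = 33/23 = 1.4348.
r_{33} = n·r / (1 + (n − 1)·r) = 0.8681 / 1.2631 ≈ 0.6873

0.69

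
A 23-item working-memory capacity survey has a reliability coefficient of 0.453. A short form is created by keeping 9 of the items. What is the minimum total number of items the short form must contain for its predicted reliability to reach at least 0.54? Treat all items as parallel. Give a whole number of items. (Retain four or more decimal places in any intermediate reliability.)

33

First, r for the 9-item form: n = 9/23 = 0.3913, so r_9 = 0.3913·0.453/(1 + (0.3913 − 1)·0.453) = 0.2447
Then solve for n' with r_old = 0.2447, r_target = 0.54: n' = 0.54(1 − 0.2447)/[0.2447(1 − 0.54)] = 3.6234
Total items = 3.6234 × 9 = 32.61, rounded up to 33.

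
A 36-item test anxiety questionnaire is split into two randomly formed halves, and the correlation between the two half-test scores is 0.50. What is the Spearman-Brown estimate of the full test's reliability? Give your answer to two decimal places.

0.67

Apply the Spearman-Brown correction with n = 2:
r_full = 2r_hh / (1 + r_hh) = 2 × 0.50 / (1 + 0.50)
       = 1.0000 / 1.5000 = 0.6667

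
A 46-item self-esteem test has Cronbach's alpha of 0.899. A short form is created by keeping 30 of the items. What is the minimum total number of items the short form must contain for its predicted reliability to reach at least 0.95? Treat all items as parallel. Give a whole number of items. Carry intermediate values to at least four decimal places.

99

Short-form reliability: n = 30/46 = 0.6522; r_30 = n·r/(1+(n−1)r) ≈ 0.8531
Length factor from the short form to reach 0.95: n' = 0.95(1 − 0.8531) / [0.8531(1 − 0.95)] ≈ 3.2717
Items = 3.2717 × 30 ≈ 98.15 → 99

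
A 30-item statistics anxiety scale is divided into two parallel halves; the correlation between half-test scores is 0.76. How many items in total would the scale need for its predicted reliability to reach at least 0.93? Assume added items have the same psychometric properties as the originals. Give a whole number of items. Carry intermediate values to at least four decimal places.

63

Corrected full-test reliability: r_full = 2 × 0.76 / (1 + 0.76) ≈ 0.8636
n = r_tgt(1 − r_full) / [r_full(1 − r_tgt)] = 0.93 × 0.1364 / (0.8636 × 0.07) ≈ 2.0984
Required items = 2.0984 × 30 = 62.95, so 63 items.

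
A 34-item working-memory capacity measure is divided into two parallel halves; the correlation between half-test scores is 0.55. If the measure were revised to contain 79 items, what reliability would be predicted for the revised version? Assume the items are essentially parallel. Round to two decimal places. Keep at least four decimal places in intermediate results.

First correct the split-half correlation to full-test reliability: r_full = 2 × 0.55 / (1 + 0.55) ≈ 0.7097
Then adjust to 79 items: n = 79/34 = 2.3235
r_new = n·r_full / (1 + (n − 1)·r_full) = 1.6490 / 1.9393 ≈ 0.8503

0.85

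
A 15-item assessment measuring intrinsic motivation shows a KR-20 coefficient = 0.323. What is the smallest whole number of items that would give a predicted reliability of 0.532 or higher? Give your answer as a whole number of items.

36

Rearranging the Spearman-Brown formula for n,
n = r*(1 − r) / [ r (1 − r*) ]
n = [0.532 × 0.677] / [0.323 × 0.468]
n = 0.360164 / 0.151164 ≈ 2.3826
Items needed = n × 15 = 2.3826 × 15 ≈ 35.74 → round up to 36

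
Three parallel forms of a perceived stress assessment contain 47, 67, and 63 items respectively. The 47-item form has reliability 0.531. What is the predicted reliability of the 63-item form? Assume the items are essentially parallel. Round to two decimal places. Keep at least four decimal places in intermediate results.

Only the ratio of lengths matters: n = 63/47 = 1.3404
r_{63} = n·r / (1 + (n − 1)·r) = 0.7118 / 1.1808 ≈ 0.6028

0.60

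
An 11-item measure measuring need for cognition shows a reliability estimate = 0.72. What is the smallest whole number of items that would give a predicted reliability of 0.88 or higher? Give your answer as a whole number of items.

32

Invert Spearman-Brown to solve for n:
n = r_target (1 − r_old) / [ r_old (1 − r_target) ]
n = 0.88(1 − 0.72) / [0.72(1 − 0.88)]
n = 0.2464 / 0.0864 ≈ 2.8519
2.8519 × 11 = 31.37 → 32 items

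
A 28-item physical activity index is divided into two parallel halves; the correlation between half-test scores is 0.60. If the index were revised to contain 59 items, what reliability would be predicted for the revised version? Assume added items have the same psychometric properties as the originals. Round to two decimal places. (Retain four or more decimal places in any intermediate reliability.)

First correct the split-half correlation to full-test reliability: r_full = 2 × 0.60 / (1 + 0.60) ≈ 0.7500
Length factor from 28 to 59 items: n = 59/28 = 2.1071
r_new = n·r_full / (1 + (n − 1)·r_full) = 1.5803 / 1.8303 ≈ 0.8634

0.86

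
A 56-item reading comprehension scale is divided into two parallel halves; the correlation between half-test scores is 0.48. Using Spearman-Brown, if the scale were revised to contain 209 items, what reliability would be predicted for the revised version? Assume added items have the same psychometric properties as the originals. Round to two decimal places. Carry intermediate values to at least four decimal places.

First correct the split-half correlation to full-test reliability: r_full = 2 × 0.48 / (1 + 0.48) ≈ 0.6486
Length factor from 56 to 209 items: n = 209/56 = 3.7321
r_new = n·r_full / (1 + (n − 1)·r_full) = 2.4206 / 2.7720 ≈ 0.8732

0.87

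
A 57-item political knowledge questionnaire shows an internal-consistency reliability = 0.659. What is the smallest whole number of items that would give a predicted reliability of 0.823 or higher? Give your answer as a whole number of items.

138

n = 0.823 × (1 − 0.659) / [ 0.659 × (1 − 0.823) ]
  = 0.280643 / 0.116643 = 2.4060
So the test needs 2.4060 × 57 ≈ 137.14 items; rounding up, 138.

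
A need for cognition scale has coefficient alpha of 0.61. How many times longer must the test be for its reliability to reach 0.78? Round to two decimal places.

Invert Spearman-Brown to solve for n:
n = r*(1 − r) / [ r (1 − r*) ]
n = 0.78 × (1 − 0.61) / [ 0.61 × (1 − 0.78) ]
  = 0.3042 / 0.1342 = 2.2668

2.27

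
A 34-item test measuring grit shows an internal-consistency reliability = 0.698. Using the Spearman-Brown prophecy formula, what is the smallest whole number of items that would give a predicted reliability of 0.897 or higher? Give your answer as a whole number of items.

Invert Spearman-Brown to solve for n:
n = r*(1 − r) / [ r (1 − r*) ]
n = 0.897(1 − 0.698) / [0.698(1 − 0.897)]
  = 0.270894 / 0.071894 = 3.7680
So the test needs 3.7680 × 34 ≈ 128.11 items; rounding up, 129.

129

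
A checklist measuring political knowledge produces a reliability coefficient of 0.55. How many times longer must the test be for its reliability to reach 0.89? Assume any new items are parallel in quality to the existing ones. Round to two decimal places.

Spearman-Brown solved for the length factor n:
n = r*(1 − r) / [ r (1 − r*) ]
n = 0.89 × (1 − 0.55) / [ 0.55 × (1 − 0.89) ]
n = 0.4005 / 0.0605 ≈ 6.6198

6.62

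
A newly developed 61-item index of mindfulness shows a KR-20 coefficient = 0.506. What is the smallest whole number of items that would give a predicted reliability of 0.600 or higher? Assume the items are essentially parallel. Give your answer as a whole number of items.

90

n = 0.600(1 − 0.506) / [0.506(1 − 0.600)]
  = 0.296400 / 0.202400 = 1.4644
So the test needs 1.4644 × 61 ≈ 89.33 items; rounding up, 90.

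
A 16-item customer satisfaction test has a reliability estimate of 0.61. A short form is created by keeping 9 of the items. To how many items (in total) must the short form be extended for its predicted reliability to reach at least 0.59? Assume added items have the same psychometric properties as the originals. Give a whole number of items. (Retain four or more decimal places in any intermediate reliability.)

15

Short-form reliability: n = 9/16 = 0.5625; r_9 = n·r/(1+(n−1)r) ≈ 0.4680
Then solve for n' with r_old = 0.4680, r_target = 0.59: n' = 0.59(1 − 0.4680)/[0.4680(1 − 0.59)] = 1.6358
Items = 1.6358 × 9 ≈ 14.72 → 15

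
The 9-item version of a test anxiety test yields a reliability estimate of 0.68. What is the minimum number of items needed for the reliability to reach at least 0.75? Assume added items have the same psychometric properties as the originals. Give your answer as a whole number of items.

13

n = [0.75 × 0.32] / [0.68 × 0.25]
n = 0.2400 / 0.1700 ≈ 1.4118
1.4118 × 9 = 12.71 → 13 items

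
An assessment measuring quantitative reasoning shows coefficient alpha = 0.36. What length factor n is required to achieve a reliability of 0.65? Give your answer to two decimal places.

Spearman-Brown solved for the length factor n:
n = r_target (1 − r_old) / [ r_old (1 − r_target) ]
n = [0.65 × 0.64] / [0.36 × 0.35]
  = 0.4160 / 0.1260 = 3.3016

3.30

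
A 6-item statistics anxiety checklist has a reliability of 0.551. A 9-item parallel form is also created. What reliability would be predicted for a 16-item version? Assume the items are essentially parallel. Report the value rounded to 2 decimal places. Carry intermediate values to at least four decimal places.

The 9-item form is not needed; work directly from the 6-item form with n = 16/6 = 2.6667.
r_{16} = n·r / (1 + (n − 1)·r) = 1.4694 / 1.9184 ≈ 0.7660

0.77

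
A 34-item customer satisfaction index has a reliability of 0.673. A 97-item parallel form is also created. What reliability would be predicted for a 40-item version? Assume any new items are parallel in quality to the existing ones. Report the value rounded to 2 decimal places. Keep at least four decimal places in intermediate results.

Only the ratio of lengths matters: n = 40/34 = 1.1765
r_{40} = n·r / (1 + (n − 1)·r) = 0.7918 / 1.1188 ≈ 0.7077

0.71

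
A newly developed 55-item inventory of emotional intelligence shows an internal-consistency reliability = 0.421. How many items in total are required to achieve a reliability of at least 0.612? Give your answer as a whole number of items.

120

Invert Spearman-Brown to solve for n:
n = r_target (1 − r_old) / [ r_old (1 − r_target) ]
n = [0.612 × 0.579] / [0.421 × 0.388]
  = 0.354348 / 0.163348 = 2.1693
So the test needs 2.1693 × 55 ≈ 119.31 items; rounding up, 120.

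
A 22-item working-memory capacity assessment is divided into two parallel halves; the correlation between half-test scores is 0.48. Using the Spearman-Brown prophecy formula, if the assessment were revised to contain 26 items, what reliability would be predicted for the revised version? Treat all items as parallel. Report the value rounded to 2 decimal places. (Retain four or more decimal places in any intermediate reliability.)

0.69

Full-test reliability from the split-half r: r_full = 2(0.48)/(1 + 0.48) = 0.6486
Then adjust to 26 items: n = 26/22 = 1.1818
r_new = n·r_full / (1 + (n − 1)·r_full) = 0.7665 / 1.1179 ≈ 0.6857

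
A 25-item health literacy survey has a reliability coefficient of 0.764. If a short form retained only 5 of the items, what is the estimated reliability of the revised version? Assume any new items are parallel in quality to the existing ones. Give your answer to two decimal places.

0.39

Length ratio n = 5/25 = 0.2
r_new = 0.2·0.764 / [1 + (0.2 − 1)·0.764]
     = 0.1528 / 0.3888 = 0.3930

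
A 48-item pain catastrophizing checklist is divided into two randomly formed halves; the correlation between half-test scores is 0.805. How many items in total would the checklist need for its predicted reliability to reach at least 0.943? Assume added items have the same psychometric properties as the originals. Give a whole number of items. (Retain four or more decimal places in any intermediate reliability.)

Corrected full-test reliability: r_full = 2 × 0.805 / (1 + 0.805) ≈ 0.8920
n = r_tgt(1 − r_full) / [r_full(1 − r_tgt)] = 0.943 × 0.1080 / (0.8920 × 0.057) ≈ 2.0031
Required items = 2.0031 × 48 = 96.15, so 97 items.

97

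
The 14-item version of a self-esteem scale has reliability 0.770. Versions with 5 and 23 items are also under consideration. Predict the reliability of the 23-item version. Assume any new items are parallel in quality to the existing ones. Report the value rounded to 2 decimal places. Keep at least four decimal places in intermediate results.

0.85

The 5-item form is not needed; work directly from the 14-item form with n = 23/14 = 1.6429.
r_{23} = n·r / (1 + (n − 1)·r) = 1.2650 / 1.4950 ≈ 0.8462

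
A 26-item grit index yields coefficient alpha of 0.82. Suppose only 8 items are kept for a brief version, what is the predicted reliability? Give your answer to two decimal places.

0.58

n = 8/26 = 0.3077
By Spearman-Brown, r_new = n r / (1 + (n − 1) r).
r_new = (0.3077 × 0.82) / (1 + (0.3077 − 1) × 0.82)
r_new = 0.2523 / 0.4323 ≈ 0.5836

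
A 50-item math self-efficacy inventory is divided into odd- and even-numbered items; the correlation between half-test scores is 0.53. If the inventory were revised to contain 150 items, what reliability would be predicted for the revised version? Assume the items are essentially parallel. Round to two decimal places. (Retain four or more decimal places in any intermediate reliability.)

First correct the split-half correlation to full-test reliability: r_full = 2 × 0.53 / (1 + 0.53) ≈ 0.6928
Length factor from 50 to 150 items: n = 150/50 = 3.0000
r_new = n·r_full / (1 + (n − 1)·r_full) = 2.0784 / 2.3856 ≈ 0.8712

0.87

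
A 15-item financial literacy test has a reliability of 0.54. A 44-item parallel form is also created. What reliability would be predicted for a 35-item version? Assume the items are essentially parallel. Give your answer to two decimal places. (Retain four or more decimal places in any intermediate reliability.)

Only the ratio of lengths matters: n = 35/15 = 2.3333
r_{35} = n·r / (1 + (n − 1)·r) = 1.2600 / 1.7200 ≈ 0.7326

0.73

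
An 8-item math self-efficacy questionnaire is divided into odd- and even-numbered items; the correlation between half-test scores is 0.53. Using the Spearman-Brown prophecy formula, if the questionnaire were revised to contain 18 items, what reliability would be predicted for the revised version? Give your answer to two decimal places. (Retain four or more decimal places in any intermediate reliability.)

Full-test reliability from the split-half r: r_full = 2(0.53)/(1 + 0.53) = 0.6928
Then adjust to 18 items: n = 18/8 = 2.2500
r_new = n·r_full / (1 + (n − 1)·r_full) = 1.5588 / 1.8660 ≈ 0.8354

0.84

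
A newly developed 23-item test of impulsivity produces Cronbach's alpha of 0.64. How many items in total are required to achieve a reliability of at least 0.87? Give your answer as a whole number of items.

n = 0.87(1 − 0.64) / [0.64(1 − 0.87)]
n = 0.3132 / 0.0832 ≈ 3.7644
So the test needs 3.7644 × 23 ≈ 86.58 items; rounding up, 87.

87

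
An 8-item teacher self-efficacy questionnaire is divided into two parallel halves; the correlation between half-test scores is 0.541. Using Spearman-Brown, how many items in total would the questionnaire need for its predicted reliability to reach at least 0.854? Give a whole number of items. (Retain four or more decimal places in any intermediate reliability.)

Corrected full-test reliability: r_full = 2 × 0.541 / (1 + 0.541) ≈ 0.7021
n = r_tgt(1 − r_full) / [r_full(1 − r_tgt)] = 0.854 × 0.2979 / (0.7021 × 0.146) ≈ 2.4819
Items = 2.4819 × 8 ≈ 19.86 → 20

20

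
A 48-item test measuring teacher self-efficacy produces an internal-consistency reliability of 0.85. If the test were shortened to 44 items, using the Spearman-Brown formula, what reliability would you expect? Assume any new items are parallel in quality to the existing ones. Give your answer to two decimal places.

0.84

Length ratio n = 44/48 = 0.9167
r_new = (0.9167 × 0.85) / (1 + (0.9167 − 1) × 0.85)
     = 0.7792 / 0.9292 = 0.8386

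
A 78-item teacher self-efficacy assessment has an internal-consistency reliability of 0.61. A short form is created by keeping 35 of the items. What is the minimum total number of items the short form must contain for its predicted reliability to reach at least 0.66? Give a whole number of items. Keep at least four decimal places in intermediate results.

97

Short-form reliability: n = 35/78 = 0.4487; r_35 = n·r/(1+(n−1)r) ≈ 0.4124
Length factor from the short form to reach 0.66: n' = 0.66(1 − 0.4124) / [0.4124(1 − 0.66)] ≈ 2.7658
Items = 2.7658 × 35 ≈ 96.80 → 97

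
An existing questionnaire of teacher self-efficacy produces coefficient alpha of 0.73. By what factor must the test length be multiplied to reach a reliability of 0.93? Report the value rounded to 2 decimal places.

4.91

n = [0.93 × 0.27] / [0.73 × 0.07]
  = 0.2511 / 0.0511 = 4.9139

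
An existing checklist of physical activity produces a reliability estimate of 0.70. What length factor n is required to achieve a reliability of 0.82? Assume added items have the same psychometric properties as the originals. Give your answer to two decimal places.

1.95

n = [0.82 × 0.30] / [0.70 × 0.18]
  = 0.2460 / 0.1260 = 1.9524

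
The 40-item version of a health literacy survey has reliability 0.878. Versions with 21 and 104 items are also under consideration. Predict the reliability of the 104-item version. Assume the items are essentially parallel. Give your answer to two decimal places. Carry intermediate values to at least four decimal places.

Only the ratio of lengths matters: n = 104/40 = 2.6000
r_{104} = n·r / (1 + (n − 1)·r) = 2.2828 / 2.4048 ≈ 0.9493

0.95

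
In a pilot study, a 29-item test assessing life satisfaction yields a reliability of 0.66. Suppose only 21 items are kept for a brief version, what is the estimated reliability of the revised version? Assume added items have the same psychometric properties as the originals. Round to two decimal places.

Length ratio n = 21/29 = 0.7241
By Spearman-Brown, r_new = n r / (1 + (n − 1) r).
r_new = 0.7241·0.66 / [1 + (0.7241 − 1)·0.66]
r_new = 0.4779 / 0.8179 ≈ 0.5843

0.58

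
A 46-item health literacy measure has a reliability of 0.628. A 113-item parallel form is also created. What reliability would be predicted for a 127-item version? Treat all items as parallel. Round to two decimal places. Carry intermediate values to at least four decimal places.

The 113-item form is not needed; work directly from the 46-item form with n = 127/46 = 2.7609.
r_{127} = n·r / (1 + (n − 1)·r) = 1.7338 / 2.1058 ≈ 0.8233

0.82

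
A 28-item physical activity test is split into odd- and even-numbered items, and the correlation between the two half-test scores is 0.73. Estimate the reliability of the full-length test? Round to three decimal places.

Apply the Spearman-Brown correction with n = 2:
r_full = 2r_hh / (1 + r_hh) = 2 × 0.73 / (1 + 0.73)
       = 1.4600 / 1.7300 = 0.8439

0.844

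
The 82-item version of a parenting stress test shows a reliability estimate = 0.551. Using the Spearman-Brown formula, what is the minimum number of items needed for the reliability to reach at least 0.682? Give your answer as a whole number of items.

Rearranging the Spearman-Brown formula for n,
n = r*(1 − r) / [ r (1 − r*) ]
n = [0.682 × 0.449] / [0.551 × 0.318]
  = 0.306218 / 0.175218 = 1.7476
So the test needs 1.7476 × 82 ≈ 143.30 items; rounding up, 144.

144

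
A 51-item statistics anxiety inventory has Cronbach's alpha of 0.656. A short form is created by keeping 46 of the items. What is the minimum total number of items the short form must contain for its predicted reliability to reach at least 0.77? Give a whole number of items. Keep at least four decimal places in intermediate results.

First, r for the 46-item form: n = 46/51 = 0.9020, so r_46 = 0.9020·0.656/(1 + (0.9020 − 1)·0.656) = 0.6324
Then solve for n' with r_old = 0.6324, r_target = 0.77: n' = 0.77(1 − 0.6324)/[0.6324(1 − 0.77)] = 1.9460
Total items = 1.9460 × 46 = 89.52, rounded up to 90.

90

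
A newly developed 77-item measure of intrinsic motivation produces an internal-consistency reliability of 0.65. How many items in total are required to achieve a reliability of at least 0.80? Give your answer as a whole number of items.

n = [0.80 × 0.35] / [0.65 × 0.20]
  = 0.2800 / 0.1300 = 2.1538
So the test needs 2.1538 × 77 ≈ 165.84 items; rounding up, 166.

166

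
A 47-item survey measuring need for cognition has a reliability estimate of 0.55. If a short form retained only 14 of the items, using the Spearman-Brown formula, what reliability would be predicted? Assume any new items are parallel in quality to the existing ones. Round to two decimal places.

Length ratio n = 14/47 = 0.2979
Spearman-Brown: r_new = n·r / (1 + (n − 1)·r)
r_new = 0.2979·0.55 / [1 + (0.2979 − 1)·0.55]
     = 0.1638 / 0.6138 = 0.2669

0.27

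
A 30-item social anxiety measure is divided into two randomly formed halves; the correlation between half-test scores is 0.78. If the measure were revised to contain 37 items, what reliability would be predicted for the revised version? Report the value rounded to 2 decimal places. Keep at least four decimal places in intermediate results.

0.90

Spearman-Brown correction (n = 2): r_full = 2·0.78/(1 + 0.78) = 0.8764
Length factor from 30 to 37 items: n = 37/30 = 1.2333
r_new = n·r_full / (1 + (n − 1)·r_full) = 1.0809 / 1.2045 ≈ 0.8974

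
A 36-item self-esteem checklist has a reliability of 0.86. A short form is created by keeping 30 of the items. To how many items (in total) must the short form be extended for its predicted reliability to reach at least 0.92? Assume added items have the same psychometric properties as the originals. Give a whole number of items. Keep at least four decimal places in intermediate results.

Short-form reliability: n = 30/36 = 0.8333; r_30 = n·r/(1+(n−1)r) ≈ 0.8366
Then solve for n' with r_old = 0.8366, r_target = 0.92: n' = 0.92(1 − 0.8366)/[0.8366(1 − 0.92)] = 2.2461
Total items = 2.2461 × 30 = 67.38, rounded up to 68.

68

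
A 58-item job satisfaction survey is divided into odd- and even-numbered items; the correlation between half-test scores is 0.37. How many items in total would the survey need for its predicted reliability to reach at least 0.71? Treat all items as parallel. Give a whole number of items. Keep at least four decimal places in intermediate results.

Corrected full-test reliability: r_full = 2 × 0.37 / (1 + 0.37) ≈ 0.5401
Solve Spearman-Brown for n: n = 0.71(1 − 0.5401) / [0.5401(1 − 0.71)] = 2.0847
Required items = 2.0847 × 58 = 120.91, so 121 items.

121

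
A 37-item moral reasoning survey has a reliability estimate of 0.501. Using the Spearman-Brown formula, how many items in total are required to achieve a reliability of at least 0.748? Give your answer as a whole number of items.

Invert Spearman-Brown to solve for n:
n = r_target (1 − r_old) / [ r_old (1 − r_target) ]
n = 0.748(1 − 0.501) / [0.501(1 − 0.748)]
n = 0.373252 / 0.126252 ≈ 2.9564
Items needed = n × 37 = 2.9564 × 37 ≈ 109.39 → round up to 110

110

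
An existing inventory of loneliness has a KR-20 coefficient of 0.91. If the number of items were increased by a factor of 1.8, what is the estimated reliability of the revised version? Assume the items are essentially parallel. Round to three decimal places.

By Spearman-Brown, r_new = n r / (1 + (n − 1) r).
r_new = 1.8·0.91 / [1 + (1.8 − 1)·0.91]
     = 1.6380 / 1.7280 = 0.9479

0.948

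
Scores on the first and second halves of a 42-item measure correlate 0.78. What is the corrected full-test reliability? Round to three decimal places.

Each half is half the length of the full test, so the full test is n = 2 times a half.
r_full = 2(0.78) / (1 + 0.78)
       = 1.5600 / 1.7800 = 0.8764

0.876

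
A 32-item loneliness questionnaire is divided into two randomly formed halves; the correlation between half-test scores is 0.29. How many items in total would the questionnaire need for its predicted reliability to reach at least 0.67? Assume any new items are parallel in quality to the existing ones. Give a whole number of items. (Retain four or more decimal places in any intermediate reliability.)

r_full = 2(0.29)/(1 + 0.29) = 0.4496
n = r_tgt(1 − r_full) / [r_full(1 − r_tgt)] = 0.67 × 0.5504 / (0.4496 × 0.33) ≈ 2.4855
Items = 2.4855 × 32 ≈ 79.54 → 80

80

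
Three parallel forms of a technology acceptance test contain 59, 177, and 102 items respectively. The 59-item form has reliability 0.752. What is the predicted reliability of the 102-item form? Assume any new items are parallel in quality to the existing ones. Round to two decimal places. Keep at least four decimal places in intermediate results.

0.84

Only the ratio of lengths matters: n = 102/59 = 1.7288
r_{102} = n·r / (1 + (n − 1)·r) = 1.3001 / 1.5481 ≈ 0.8398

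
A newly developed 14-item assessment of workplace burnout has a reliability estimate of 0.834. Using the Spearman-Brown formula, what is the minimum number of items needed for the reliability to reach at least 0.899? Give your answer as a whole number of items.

25

Invert Spearman-Brown to solve for n:
n = r_target (1 − r_old) / [ r_old (1 − r_target) ]
n = 0.899 × (1 − 0.834) / [ 0.834 × (1 − 0.899) ]
  = 0.149234 / 0.084234 = 1.7717
1.7717 × 14 = 24.80 → 25 items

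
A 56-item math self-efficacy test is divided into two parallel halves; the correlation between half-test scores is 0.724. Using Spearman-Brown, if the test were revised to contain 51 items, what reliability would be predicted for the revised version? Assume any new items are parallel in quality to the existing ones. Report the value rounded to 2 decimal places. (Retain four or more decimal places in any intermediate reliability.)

0.83

Full-test reliability from the split-half r: r_full = 2(0.724)/(1 + 0.724) = 0.8399
Then adjust to 51 items: n = 51/56 = 0.9107
r_new = n·r_full / (1 + (n − 1)·r_full) = 0.7649 / 0.9250 ≈ 0.8269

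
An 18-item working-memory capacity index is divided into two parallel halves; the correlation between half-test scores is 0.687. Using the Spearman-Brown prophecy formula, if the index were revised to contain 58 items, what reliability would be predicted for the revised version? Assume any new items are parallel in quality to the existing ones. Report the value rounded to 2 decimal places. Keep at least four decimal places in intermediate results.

Spearman-Brown correction (n = 2): r_full = 2·0.687/(1 + 0.687) = 0.8145
Then adjust to 58 items: n = 58/18 = 3.2222
r_new = n·r_full / (1 + (n − 1)·r_full) = 2.6245 / 2.8100 ≈ 0.9340

0.93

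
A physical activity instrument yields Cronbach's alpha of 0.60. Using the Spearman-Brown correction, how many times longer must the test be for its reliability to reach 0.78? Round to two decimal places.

2.36

Invert Spearman-Brown to solve for n:
n = r_target (1 − r_old) / [ r_old (1 − r_target) ]
n = 0.78(1 − 0.60) / [0.60(1 − 0.78)]
  = 0.3120 / 0.1320 = 2.3636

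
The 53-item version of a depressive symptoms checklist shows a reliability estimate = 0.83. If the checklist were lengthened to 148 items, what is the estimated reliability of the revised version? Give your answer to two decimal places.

0.93

The new length is 148/53 = 2.7925 times the old.
r_new = (2.7925 × 0.83) / (1 + (2.7925 − 1) × 0.83)
     = 2.3178 / 2.4878 = 0.9317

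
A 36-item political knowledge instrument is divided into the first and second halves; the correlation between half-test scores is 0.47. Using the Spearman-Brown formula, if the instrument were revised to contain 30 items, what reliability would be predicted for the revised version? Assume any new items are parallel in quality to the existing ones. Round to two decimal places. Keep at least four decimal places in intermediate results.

Full-test reliability from the split-half r: r_full = 2(0.47)/(1 + 0.47) = 0.6395
Then adjust to 30 items: n = 30/36 = 0.8333
r_new = n·r_full / (1 + (n − 1)·r_full) = 0.5329 / 0.8934 ≈ 0.5965

0.60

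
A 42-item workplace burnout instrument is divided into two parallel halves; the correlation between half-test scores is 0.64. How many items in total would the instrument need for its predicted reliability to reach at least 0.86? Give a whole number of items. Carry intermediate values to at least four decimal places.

r_full = 2(0.64)/(1 + 0.64) = 0.7805
Solve Spearman-Brown for n: n = 0.86(1 − 0.7805) / [0.7805(1 − 0.86)] = 1.7276
Required items = 1.7276 × 42 = 72.56, so 73 items.

73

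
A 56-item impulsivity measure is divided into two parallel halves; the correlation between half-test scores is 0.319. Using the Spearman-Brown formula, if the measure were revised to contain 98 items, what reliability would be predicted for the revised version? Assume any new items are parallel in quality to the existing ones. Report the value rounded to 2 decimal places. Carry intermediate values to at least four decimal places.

0.62

First correct the split-half correlation to full-test reliability: r_full = 2 × 0.319 / (1 + 0.319) ≈ 0.4837
Length factor from 56 to 98 items: n = 98/56 = 1.7500
r_new = n·r_full / (1 + (n − 1)·r_full) = 0.8465 / 1.3628 ≈ 0.6211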